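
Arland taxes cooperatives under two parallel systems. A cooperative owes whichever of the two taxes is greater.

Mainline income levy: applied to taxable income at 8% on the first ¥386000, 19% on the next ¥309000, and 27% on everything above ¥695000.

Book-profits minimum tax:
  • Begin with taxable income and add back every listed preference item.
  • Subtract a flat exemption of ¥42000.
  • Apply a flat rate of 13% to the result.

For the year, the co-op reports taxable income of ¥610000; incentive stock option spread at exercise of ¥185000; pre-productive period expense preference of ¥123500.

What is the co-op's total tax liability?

¥113945

Mainline income levy:
  ¥386000 × 8% = ¥30880
  ¥224000 × 19% = ¥42560
  → ¥73440

Book-profits minimum tax:
  Adjusted income: ¥610000 + ¥185000 + ¥123500 = ¥918500
  Less exemption ¥42000 → base ¥876500
  ¥876500 × 13% = ¥113945

¥113945 > ¥73440, so the book-profits minimum tax is the binding amount.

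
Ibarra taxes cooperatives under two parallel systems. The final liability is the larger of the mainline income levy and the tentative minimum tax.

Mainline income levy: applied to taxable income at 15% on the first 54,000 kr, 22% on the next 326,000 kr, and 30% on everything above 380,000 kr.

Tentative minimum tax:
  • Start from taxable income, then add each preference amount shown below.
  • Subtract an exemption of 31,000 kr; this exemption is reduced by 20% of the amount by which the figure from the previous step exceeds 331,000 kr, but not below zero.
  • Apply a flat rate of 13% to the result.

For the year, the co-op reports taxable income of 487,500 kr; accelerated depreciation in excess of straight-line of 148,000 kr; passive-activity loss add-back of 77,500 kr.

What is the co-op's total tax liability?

Tentative minimum tax:
  Adjusted income: 487,500 kr + 148,000 kr + 77,500 kr = 713,000 kr
  Exemption: 20% × (713,000 kr − 331,000 kr) = 76,400 kr ≥ 31,000 kr, so the exemption is fully phased out
  Base: 713,000 kr − 0 kr = 713,000 kr
  713,000 kr × 13% = 92,690 kr

Mainline income levy:
  54,000 kr × 15% = 8,100 kr
  326,000 kr × 22% = 71,720 kr
  107,500 kr × 30% = 32,250 kr
  → 112,070 kr

112,070 kr > 92,690 kr, so the mainline income levy governs.

112,070 kr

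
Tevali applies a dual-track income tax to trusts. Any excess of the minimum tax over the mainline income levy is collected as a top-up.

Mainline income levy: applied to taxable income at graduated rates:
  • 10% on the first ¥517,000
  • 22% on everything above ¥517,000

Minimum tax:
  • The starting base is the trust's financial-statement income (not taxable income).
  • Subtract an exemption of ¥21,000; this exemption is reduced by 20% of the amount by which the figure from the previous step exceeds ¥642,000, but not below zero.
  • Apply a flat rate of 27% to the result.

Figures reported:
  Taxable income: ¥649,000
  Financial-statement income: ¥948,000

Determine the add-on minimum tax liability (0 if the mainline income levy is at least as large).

Minimum tax:
  Base (financial-statement income): ¥948,000
  Exemption: 20% × (¥948,000 − ¥642,000) = ¥61,200 ≥ ¥21,000, so the exemption is fully phased out
  Base: ¥948,000 − ¥0 = ¥948,000
  ¥948,000 × 27% = ¥255,960

Mainline income levy:
  ¥517,000 × 10% = ¥51,700
  ¥132,000 × 22% = ¥29,040
  → ¥80,740

Excess of minimum tax over mainline income levy: ¥255,960 − ¥80,740 = ¥175,220.

¥175,220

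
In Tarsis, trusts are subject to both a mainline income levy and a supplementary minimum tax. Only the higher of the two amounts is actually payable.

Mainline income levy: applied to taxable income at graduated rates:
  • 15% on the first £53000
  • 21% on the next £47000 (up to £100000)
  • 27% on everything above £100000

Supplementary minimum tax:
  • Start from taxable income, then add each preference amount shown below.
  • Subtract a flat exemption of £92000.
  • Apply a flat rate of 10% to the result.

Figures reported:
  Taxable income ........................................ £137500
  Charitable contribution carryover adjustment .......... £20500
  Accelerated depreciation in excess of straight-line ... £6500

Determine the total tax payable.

Supplementary minimum tax:
  Adjusted income: £137500 + £20500 + £6500 = £164500
  Less exemption £92000 → base £72500
  £72500 × 10% = £7250

Mainline income levy:
  £53000 × 15% = £7950
  £47000 × 21% = £9870
  £37500 × 27% = £10125
  → £27945

£27945 > £7250, so the mainline income levy governs.

£27945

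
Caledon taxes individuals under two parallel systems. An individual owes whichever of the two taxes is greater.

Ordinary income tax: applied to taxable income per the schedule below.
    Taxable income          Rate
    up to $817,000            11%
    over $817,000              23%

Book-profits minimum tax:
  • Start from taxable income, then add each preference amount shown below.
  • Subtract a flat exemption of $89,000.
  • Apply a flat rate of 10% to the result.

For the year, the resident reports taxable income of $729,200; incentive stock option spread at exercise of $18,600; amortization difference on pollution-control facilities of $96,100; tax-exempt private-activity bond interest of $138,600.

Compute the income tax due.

$89,350

Book-profits minimum tax:
  Adjusted income: $729,200 + $18,600 + $96,100 + $138,600 = $982,500
  Less exemption $89,000 → base $893,500
  $893,500 × 10% = $89,350

Ordinary income tax:
  $729,200 × 11% = $80,212

$89,350 > $80,212, so the book-profits minimum tax is the binding amount.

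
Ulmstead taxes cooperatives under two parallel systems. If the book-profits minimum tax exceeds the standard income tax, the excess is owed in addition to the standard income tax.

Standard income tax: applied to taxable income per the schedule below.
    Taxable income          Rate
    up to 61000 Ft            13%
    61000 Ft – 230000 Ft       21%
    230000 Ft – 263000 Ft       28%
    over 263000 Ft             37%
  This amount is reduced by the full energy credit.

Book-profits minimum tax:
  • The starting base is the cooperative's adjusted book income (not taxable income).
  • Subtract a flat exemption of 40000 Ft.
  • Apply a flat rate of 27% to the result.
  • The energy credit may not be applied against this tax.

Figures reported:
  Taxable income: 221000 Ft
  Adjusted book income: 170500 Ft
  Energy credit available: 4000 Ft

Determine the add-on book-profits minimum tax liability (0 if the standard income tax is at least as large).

0 Ft

Standard income tax:
  61000 Ft × 13% = 7930 Ft
  160000 Ft × 21% = 33600 Ft
  → 41530 Ft
  Less energy credit 4000 Ft → 37530 Ft

Book-profits minimum tax:
  Base (adjusted book income): 170500 Ft
  Less exemption 40000 Ft → base 130500 Ft
  130500 Ft × 27% = 35235 Ft

35235 Ft ≤ 37530 Ft, so no add-on is due.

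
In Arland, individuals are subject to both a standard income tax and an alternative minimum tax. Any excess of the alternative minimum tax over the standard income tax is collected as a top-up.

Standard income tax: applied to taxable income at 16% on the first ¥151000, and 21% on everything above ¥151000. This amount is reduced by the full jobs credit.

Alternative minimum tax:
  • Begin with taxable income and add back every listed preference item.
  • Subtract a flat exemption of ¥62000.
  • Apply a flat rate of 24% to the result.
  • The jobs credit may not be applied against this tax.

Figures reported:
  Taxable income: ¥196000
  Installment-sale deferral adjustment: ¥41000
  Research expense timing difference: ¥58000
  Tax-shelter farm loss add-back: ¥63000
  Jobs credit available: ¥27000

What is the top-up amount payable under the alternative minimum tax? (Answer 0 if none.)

¥64430

Standard income tax:
  ¥151000 × 16% = ¥24160
  ¥45000 × 21% = ¥9450
  → ¥33610
  Less jobs credit ¥27000 → ¥6610

Alternative minimum tax:
  Adjusted income: ¥196000 + ¥41000 + ¥58000 + ¥63000 = ¥358000
  Less exemption ¥62000 → base ¥296000
  ¥296000 × 24% = ¥71040

Excess of alternative minimum tax over standard income tax: ¥71040 − ¥6610 = ¥64430.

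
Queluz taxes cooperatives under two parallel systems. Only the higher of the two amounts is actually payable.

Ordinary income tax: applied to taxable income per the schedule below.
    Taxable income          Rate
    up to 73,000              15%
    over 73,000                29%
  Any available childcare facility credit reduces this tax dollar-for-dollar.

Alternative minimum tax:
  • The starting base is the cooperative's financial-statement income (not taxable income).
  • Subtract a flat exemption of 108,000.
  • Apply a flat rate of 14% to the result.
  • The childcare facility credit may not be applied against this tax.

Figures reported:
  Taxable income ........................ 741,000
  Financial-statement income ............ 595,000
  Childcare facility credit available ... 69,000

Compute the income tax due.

135,670

Ordinary income tax:
  73,000 × 15% = 10,950
  668,000 × 29% = 193,720
  → 204,670
  Less childcare facility credit 69,000 → 135,670

Alternative minimum tax:
  Base (financial-statement income): 595,000
  Less exemption 108,000 → base 487,000
  487,000 × 14% = 68,180

135,670 > 68,180, so the ordinary income tax governs.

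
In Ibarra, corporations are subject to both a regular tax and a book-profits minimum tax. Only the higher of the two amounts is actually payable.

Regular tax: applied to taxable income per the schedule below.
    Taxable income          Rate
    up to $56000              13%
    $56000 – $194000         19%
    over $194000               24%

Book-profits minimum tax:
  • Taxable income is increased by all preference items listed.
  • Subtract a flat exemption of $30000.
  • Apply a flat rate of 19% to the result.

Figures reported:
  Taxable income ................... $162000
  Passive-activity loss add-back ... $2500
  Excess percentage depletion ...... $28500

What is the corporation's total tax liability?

Regular tax:
  $56000 × 13% = $7280
  $106000 × 19% = $20140
  → $27420

Book-profits minimum tax:
  Adjusted income: $162000 + $2500 + $28500 = $193000
  Less exemption $30000 → base $163000
  $163000 × 19% = $30970

$30970 > $27420, so the book-profits minimum tax is the binding amount.

$30970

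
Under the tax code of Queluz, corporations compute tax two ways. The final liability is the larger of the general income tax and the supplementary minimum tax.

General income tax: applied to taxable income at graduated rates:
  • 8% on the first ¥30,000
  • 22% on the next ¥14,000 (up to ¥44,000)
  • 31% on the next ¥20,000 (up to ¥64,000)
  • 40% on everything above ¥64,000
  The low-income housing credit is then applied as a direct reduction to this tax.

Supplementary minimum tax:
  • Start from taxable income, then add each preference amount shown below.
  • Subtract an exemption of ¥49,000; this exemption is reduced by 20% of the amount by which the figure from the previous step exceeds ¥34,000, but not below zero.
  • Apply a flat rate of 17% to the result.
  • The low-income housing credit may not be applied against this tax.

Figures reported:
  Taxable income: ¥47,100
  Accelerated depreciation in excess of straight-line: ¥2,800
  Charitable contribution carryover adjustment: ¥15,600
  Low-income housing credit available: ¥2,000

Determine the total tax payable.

Supplementary minimum tax:
  Adjusted income: ¥47,100 + ¥2,800 + ¥15,600 = ¥65,500
  Exemption: ¥49,000 − 20% × (¥65,500 − ¥34,000) = ¥49,000 − ¥6,300 = ¥42,700
  Base: ¥65,500 − ¥42,700 = ¥22,800
  ¥22,800 × 17% = ¥3,876

General income tax:
  ¥30,000 × 8% = ¥2,400
  ¥14,000 × 22% = ¥3,080
  ¥3,100 × 31% = ¥961
  → ¥6,441
  Less low-income housing credit ¥2,000 → ¥4,441

¥4,441 > ¥3,876, so the general income tax governs.

¥4,441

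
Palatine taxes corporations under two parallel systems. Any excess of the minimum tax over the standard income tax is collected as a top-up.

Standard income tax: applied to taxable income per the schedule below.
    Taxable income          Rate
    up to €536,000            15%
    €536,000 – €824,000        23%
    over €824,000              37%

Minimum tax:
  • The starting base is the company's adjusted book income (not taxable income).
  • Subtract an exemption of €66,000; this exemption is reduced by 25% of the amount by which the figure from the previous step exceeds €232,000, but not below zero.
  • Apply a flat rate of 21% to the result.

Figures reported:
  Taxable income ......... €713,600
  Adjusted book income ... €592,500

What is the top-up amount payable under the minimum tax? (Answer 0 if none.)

Minimum tax:
  Base (adjusted book income): €592,500
  Exemption: 25% × (€592,500 − €232,000) = €90,125 ≥ €66,000, so the exemption is fully phased out
  Base: €592,500 − €0 = €592,500
  €592,500 × 21% = €124,425

Standard income tax:
  €536,000 × 15% = €80,400
  €177,600 × 23% = €40,848
  → €121,248

Excess of minimum tax over standard income tax: €124,425 − €121,248 = €3,177.

€3,177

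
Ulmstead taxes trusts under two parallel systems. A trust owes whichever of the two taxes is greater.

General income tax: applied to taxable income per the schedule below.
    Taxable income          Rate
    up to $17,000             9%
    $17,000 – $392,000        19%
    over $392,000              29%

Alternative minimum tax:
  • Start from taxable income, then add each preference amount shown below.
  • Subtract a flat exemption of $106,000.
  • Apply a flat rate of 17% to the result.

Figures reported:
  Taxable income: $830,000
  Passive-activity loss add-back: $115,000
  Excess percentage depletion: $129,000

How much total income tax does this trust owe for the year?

$199,800

Alternative minimum tax:
  Adjusted income: $830,000 + $115,000 + $129,000 = $1,074,000
  Less exemption $106,000 → base $968,000
  $968,000 × 17% = $164,560

General income tax:
  $17,000 × 9% = $1,530
  $375,000 × 19% = $71,250
  $438,000 × 29% = $127,020
  → $199,800

$199,800 > $164,560, so the general income tax governs.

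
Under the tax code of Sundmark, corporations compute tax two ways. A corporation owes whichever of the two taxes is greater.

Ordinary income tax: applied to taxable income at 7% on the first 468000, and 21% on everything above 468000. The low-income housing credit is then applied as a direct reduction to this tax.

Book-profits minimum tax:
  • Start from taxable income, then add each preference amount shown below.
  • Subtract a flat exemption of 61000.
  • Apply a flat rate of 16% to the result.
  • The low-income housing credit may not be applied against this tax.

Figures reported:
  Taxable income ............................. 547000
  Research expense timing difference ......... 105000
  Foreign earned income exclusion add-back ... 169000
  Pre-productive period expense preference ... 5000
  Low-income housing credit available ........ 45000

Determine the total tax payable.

Book-profits minimum tax:
  Adjusted income: 547000 + 105000 + 169000 + 5000 = 826000
  Less exemption 61000 → base 765000
  765000 × 16% = 122400

Ordinary income tax:
  468000 × 7% = 32760
  79000 × 21% = 16590
  → 49350
  Less low-income housing credit 45000 → 4350

122400 > 4350, so the book-profits minimum tax is the binding amount.

122400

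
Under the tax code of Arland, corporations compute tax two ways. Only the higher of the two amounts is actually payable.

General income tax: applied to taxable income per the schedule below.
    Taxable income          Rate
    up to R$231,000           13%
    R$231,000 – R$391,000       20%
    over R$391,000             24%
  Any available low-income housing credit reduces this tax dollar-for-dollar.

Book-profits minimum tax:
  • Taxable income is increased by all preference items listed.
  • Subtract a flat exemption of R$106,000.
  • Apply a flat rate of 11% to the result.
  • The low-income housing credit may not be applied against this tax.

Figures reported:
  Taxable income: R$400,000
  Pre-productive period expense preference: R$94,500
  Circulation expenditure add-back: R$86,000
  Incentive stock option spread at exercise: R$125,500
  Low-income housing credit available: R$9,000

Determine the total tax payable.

Book-profits minimum tax:
  Adjusted income: R$400,000 + R$94,500 + R$86,000 + R$125,500 = R$706,000
  Less exemption R$106,000 → base R$600,000
  R$600,000 × 11% = R$66,000

General income tax:
  R$231,000 × 13% = R$30,030
  R$160,000 × 20% = R$32,000
  R$9,000 × 24% = R$2,160
  → R$64,190
  Less low-income housing credit R$9,000 → R$55,190

R$66,000 > R$55,190, so the book-profits minimum tax is the binding amount.

R$66,000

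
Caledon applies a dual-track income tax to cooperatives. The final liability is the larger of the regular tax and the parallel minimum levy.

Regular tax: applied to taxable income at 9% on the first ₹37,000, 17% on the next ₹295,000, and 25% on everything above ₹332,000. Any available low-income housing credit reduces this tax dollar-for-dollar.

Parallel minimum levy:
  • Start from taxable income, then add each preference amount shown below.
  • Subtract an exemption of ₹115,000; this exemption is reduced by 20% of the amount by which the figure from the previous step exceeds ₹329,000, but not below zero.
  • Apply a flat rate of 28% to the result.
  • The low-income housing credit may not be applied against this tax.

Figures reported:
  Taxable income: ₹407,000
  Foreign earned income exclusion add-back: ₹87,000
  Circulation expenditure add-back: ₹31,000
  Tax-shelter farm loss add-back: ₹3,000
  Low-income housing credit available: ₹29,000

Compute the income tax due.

₹126,784

Regular tax:
  ₹37,000 × 9% = ₹3,330
  ₹295,000 × 17% = ₹50,150
  ₹75,000 × 25% = ₹18,750
  → ₹72,230
  Less low-income housing credit ₹29,000 → ₹43,230

Parallel minimum levy:
  Adjusted income: ₹407,000 + ₹87,000 + ₹31,000 + ₹3,000 = ₹528,000
  Exemption: ₹115,000 − 20% × (₹528,000 − ₹329,000) = ₹115,000 − ₹39,800 = ₹75,200
  Base: ₹528,000 − ₹75,200 = ₹452,800
  ₹452,800 × 28% = ₹126,784

₹126,784 > ₹43,230, so the parallel minimum levy is the binding amount.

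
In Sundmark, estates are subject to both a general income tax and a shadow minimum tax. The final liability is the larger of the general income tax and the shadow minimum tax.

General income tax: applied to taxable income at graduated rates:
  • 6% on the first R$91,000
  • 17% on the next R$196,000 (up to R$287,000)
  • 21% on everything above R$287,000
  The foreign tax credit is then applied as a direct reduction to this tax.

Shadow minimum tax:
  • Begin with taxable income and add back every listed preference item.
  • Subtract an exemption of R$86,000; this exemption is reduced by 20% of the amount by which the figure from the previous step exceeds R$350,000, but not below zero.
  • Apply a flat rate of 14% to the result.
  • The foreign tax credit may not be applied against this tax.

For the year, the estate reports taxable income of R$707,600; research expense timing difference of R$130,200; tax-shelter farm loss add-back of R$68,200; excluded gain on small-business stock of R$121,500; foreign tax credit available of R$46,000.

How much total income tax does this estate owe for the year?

R$143,850

Shadow minimum tax:
  Adjusted income: R$707,600 + R$130,200 + R$68,200 + R$121,500 = R$1,027,500
  Exemption: 20% × (R$1,027,500 − R$350,000) = R$135,500 ≥ R$86,000, so the exemption is fully phased out
  Base: R$1,027,500 − R$0 = R$1,027,500
  R$1,027,500 × 14% = R$143,850

General income tax:
  R$91,000 × 6% = R$5,460
  R$196,000 × 17% = R$33,320
  R$420,600 × 21% = R$88,326
  → R$127,106
  Less foreign tax credit R$46,000 → R$81,106

R$143,850 > R$81,106, so the shadow minimum tax is the binding amount.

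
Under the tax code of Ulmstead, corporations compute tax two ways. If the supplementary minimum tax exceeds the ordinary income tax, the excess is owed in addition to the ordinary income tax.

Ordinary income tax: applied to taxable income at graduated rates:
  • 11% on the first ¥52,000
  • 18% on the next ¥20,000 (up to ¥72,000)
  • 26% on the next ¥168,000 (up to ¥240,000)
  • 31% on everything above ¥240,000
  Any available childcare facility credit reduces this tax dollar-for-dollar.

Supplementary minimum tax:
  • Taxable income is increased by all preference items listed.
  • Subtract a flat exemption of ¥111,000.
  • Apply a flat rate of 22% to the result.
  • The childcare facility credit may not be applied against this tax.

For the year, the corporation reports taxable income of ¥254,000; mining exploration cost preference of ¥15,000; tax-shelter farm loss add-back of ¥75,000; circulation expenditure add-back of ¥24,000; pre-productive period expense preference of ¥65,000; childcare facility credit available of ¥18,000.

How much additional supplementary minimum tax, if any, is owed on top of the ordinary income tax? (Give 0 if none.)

¥31,500

Supplementary minimum tax:
  Adjusted income: ¥254,000 + ¥15,000 + ¥75,000 + ¥24,000 + ¥65,000 = ¥433,000
  Less exemption ¥111,000 → base ¥322,000
  ¥322,000 × 22% = ¥70,840

Ordinary income tax:
  ¥52,000 × 11% = ¥5,720
  ¥20,000 × 18% = ¥3,600
  ¥168,000 × 26% = ¥43,680
  ¥14,000 × 31% = ¥4,340
  → ¥57,340
  Less childcare facility credit ¥18,000 → ¥39,340

Excess of supplementary minimum tax over ordinary income tax: ¥70,840 − ¥39,340 = ¥31,500.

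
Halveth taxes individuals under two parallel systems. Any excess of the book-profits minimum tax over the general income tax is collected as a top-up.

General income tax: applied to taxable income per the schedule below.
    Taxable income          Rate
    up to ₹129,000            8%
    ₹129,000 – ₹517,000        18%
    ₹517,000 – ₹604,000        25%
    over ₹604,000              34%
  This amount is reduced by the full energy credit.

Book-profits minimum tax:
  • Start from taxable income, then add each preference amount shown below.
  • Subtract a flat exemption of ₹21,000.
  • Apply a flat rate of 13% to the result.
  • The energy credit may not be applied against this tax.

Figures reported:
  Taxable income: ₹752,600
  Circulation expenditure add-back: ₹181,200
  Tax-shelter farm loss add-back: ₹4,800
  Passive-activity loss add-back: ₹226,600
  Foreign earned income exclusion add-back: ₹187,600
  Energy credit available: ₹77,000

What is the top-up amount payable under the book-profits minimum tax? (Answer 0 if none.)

General income tax:
  ₹129,000 × 8% = ₹10,320
  ₹388,000 × 18% = ₹69,840
  ₹87,000 × 25% = ₹21,750
  ₹148,600 × 34% = ₹50,524
  → ₹152,434
  Less energy credit ₹77,000 → ₹75,434

Book-profits minimum tax:
  Adjusted income: ₹752,600 + ₹181,200 + ₹4,800 + ₹226,600 + ₹187,600 = ₹1,352,800
  Less exemption ₹21,000 → base ₹1,331,800
  ₹1,331,800 × 13% = ₹173,134

Excess of book-profits minimum tax over general income tax: ₹173,134 − ₹75,434 = ₹97,700.

₹97,700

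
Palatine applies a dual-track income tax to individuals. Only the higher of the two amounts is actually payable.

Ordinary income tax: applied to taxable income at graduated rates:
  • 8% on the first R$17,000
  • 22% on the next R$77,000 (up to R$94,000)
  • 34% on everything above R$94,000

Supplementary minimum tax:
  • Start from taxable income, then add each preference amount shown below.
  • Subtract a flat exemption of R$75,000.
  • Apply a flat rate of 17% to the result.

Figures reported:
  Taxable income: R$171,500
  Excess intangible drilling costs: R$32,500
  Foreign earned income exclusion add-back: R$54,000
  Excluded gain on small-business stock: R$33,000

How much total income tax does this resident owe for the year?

Supplementary minimum tax:
  Adjusted income: R$171,500 + R$32,500 + R$54,000 + R$33,000 = R$291,000
  Less exemption R$75,000 → base R$216,000
  R$216,000 × 17% = R$36,720

Ordinary income tax:
  R$17,000 × 8% = R$1,360
  R$77,000 × 22% = R$16,940
  R$77,500 × 34% = R$26,350
  → R$44,650

R$44,650 > R$36,720, so the ordinary income tax governs.

R$44,650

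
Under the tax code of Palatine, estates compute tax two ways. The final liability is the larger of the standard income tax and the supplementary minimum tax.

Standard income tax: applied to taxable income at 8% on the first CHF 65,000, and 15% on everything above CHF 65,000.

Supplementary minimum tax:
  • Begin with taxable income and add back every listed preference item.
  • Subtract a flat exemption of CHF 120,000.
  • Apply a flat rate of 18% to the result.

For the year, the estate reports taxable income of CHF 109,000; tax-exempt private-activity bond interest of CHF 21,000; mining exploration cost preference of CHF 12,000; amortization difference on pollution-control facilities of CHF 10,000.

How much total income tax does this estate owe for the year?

Standard income tax:
  CHF 65,000 × 8% = CHF 5,200
  CHF 44,000 × 15% = CHF 6,600
  → CHF 11,800

Supplementary minimum tax:
  Adjusted income: CHF 109,000 + CHF 21,000 + CHF 12,000 + CHF 10,000 = CHF 152,000
  Less exemption CHF 120,000 → base CHF 32,000
  CHF 32,000 × 18% = CHF 5,760

CHF 11,800 > CHF 5,760, so the standard income tax governs.

CHF 11,800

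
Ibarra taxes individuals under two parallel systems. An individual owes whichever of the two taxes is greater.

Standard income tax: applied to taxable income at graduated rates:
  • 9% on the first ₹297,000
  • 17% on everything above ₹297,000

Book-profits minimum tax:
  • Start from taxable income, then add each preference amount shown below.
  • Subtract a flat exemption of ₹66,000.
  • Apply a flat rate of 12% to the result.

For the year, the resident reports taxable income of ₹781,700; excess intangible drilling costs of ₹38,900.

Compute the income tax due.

₹109,129

Standard income tax:
  ₹297,000 × 9% = ₹26,730
  ₹484,700 × 17% = ₹82,399
  → ₹109,129

Book-profits minimum tax:
  Adjusted income: ₹781,700 + ₹38,900 = ₹820,600
  Less exemption ₹66,000 → base ₹754,600
  ₹754,600 × 12% = ₹90,552

₹109,129 > ₹90,552, so the standard income tax governs.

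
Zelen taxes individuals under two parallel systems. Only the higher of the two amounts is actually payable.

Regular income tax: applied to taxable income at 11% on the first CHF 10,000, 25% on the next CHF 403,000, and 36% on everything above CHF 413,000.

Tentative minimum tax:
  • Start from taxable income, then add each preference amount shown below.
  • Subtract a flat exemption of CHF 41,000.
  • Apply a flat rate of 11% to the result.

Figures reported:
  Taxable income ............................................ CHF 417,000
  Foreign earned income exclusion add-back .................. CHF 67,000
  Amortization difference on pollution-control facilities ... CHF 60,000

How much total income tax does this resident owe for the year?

CHF 103,290

Tentative minimum tax:
  Adjusted income: CHF 417,000 + CHF 67,000 + CHF 60,000 = CHF 544,000
  Less exemption CHF 41,000 → base CHF 503,000
  CHF 503,000 × 11% = CHF 55,330

Regular income tax:
  CHF 10,000 × 11% = CHF 1,100
  CHF 403,000 × 25% = CHF 100,750
  CHF 4,000 × 36% = CHF 1,440
  → CHF 103,290

CHF 103,290 > CHF 55,330, so the regular income tax governs.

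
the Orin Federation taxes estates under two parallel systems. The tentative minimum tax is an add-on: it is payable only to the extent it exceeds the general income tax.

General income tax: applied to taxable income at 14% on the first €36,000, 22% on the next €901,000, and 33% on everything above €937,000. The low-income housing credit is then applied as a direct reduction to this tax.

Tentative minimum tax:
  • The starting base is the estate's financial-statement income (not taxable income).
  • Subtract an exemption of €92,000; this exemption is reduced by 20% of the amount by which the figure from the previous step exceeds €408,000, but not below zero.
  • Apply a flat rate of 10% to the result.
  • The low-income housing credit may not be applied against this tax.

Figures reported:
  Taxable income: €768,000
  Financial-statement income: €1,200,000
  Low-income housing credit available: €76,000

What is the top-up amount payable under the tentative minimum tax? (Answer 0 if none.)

Tentative minimum tax:
  Base (financial-statement income): €1,200,000
  Exemption: 20% × (€1,200,000 − €408,000) = €158,400 ≥ €92,000, so the exemption is fully phased out
  Base: €1,200,000 − €0 = €1,200,000
  €1,200,000 × 10% = €120,000

General income tax:
  €36,000 × 14% = €5,040
  €732,000 × 22% = €161,040
  → €166,080
  Less low-income housing credit €76,000 → €90,080

Excess of tentative minimum tax over general income tax: €120,000 − €90,080 = €29,920.

€29,920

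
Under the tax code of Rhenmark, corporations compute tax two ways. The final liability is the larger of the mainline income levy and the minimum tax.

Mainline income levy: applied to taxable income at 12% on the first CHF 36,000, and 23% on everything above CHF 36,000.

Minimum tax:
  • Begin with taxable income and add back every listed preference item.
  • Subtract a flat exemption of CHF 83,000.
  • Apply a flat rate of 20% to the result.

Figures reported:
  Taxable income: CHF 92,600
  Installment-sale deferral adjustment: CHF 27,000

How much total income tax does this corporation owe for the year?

Minimum tax:
  Adjusted income: CHF 92,600 + CHF 27,000 = CHF 119,600
  Less exemption CHF 83,000 → base CHF 36,600
  CHF 36,600 × 20% = CHF 7,320

Mainline income levy:
  CHF 36,000 × 12% = CHF 4,320
  CHF 56,600 × 23% = CHF 13,018
  → CHF 17,338

CHF 17,338 > CHF 7,320, so the mainline income levy governs.

CHF 17,338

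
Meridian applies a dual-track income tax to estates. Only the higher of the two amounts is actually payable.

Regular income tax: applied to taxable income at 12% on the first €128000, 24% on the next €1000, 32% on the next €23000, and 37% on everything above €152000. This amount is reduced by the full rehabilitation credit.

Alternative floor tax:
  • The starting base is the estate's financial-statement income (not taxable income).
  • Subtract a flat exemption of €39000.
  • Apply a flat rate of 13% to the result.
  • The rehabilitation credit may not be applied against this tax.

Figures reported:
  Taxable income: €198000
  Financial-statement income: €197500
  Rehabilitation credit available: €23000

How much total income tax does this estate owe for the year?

Regular income tax:
  €128000 × 12% = €15360
  €1000 × 24% = €240
  €23000 × 32% = €7360
  €46000 × 37% = €17020
  → €39980
  Less rehabilitation credit €23000 → €16980

Alternative floor tax:
  Base (financial-statement income): €197500
  Less exemption €39000 → base €158500
  €158500 × 13% = €20605

€20605 > €16980, so the alternative floor tax is the binding amount.

€20605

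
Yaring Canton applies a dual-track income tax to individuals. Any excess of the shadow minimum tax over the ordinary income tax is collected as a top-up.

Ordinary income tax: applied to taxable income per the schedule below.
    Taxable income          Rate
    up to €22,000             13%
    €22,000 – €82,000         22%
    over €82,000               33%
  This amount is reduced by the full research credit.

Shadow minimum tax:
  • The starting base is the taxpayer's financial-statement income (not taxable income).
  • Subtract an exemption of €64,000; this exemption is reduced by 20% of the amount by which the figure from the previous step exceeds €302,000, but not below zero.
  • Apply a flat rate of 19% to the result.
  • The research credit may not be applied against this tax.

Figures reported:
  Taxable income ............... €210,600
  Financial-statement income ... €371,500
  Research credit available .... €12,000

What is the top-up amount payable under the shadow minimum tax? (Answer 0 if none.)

Shadow minimum tax:
  Base (financial-statement income): €371,500
  Exemption: €64,000 − 20% × (€371,500 − €302,000) = €64,000 − €13,900 = €50,100
  Base: €371,500 − €50,100 = €321,400
  €321,400 × 19% = €61,066

Ordinary income tax:
  €22,000 × 13% = €2,860
  €60,000 × 22% = €13,200
  €128,600 × 33% = €42,438
  → €58,498
  Less research credit €12,000 → €46,498

Excess of shadow minimum tax over ordinary income tax: €61,066 − €46,498 = €14,568.

€14,568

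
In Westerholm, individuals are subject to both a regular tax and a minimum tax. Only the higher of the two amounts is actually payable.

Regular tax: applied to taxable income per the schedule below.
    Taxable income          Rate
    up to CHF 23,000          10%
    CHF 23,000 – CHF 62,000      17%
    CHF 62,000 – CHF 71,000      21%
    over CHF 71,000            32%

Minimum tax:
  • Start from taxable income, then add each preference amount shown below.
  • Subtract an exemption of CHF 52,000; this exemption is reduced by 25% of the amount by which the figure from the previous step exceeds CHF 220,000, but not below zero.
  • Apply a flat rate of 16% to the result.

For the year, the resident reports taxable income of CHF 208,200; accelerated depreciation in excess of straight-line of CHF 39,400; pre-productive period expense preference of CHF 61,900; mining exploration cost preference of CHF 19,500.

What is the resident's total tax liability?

Minimum tax:
  Adjusted income: CHF 208,200 + CHF 39,400 + CHF 61,900 + CHF 19,500 = CHF 329,000
  Exemption: CHF 52,000 − 25% × (CHF 329,000 − CHF 220,000) = CHF 52,000 − CHF 27,250 = CHF 24,750
  Base: CHF 329,000 − CHF 24,750 = CHF 304,250
  CHF 304,250 × 16% = CHF 48,680

Regular tax:
  CHF 23,000 × 10% = CHF 2,300
  CHF 39,000 × 17% = CHF 6,630
  CHF 9,000 × 21% = CHF 1,890
  CHF 137,200 × 32% = CHF 43,904
  → CHF 54,724

CHF 54,724 > CHF 48,680, so the regular tax governs.

CHF 54,724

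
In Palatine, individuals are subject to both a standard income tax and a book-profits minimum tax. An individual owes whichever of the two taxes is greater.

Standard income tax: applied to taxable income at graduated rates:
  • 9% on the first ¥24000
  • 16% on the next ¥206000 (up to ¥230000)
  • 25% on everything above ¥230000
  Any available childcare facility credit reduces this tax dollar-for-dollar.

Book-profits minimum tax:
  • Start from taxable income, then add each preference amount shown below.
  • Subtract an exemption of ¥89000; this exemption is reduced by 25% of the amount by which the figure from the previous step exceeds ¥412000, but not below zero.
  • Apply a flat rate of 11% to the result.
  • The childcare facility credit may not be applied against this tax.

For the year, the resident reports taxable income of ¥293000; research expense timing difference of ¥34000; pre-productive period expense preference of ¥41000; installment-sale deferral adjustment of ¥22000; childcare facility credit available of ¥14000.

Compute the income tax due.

Standard income tax:
  ¥24000 × 9% = ¥2160
  ¥206000 × 16% = ¥32960
  ¥63000 × 25% = ¥15750
  → ¥50870
  Less childcare facility credit ¥14000 → ¥36870

Book-profits minimum tax:
  Adjusted income: ¥293000 + ¥34000 + ¥41000 + ¥22000 = ¥390000
  Exemption: ¥390000 ≤ ¥412000, so full ¥89000 applies
  Base: ¥390000 − ¥89000 = ¥301000
  ¥301000 × 11% = ¥33110

¥36870 > ¥33110, so the standard income tax governs.

¥36870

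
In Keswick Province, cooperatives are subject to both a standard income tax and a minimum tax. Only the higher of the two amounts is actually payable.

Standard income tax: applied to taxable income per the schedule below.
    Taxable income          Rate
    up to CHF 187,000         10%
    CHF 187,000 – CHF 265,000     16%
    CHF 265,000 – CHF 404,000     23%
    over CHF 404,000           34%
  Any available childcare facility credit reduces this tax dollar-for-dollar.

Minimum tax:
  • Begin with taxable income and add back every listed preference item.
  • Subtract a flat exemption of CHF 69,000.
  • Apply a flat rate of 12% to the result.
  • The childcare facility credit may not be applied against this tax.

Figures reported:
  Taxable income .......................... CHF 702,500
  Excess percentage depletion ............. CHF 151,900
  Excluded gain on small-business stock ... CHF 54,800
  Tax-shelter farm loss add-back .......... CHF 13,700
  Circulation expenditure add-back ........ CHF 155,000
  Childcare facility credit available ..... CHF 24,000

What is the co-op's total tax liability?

CHF 140,640

Standard income tax:
  CHF 187,000 × 10% = CHF 18,700
  CHF 78,000 × 16% = CHF 12,480
  CHF 139,000 × 23% = CHF 31,970
  CHF 298,500 × 34% = CHF 101,490
  → CHF 164,640
  Less childcare facility credit CHF 24,000 → CHF 140,640

Minimum tax:
  Adjusted income: CHF 702,500 + CHF 151,900 + CHF 54,800 + CHF 13,700 + CHF 155,000 = CHF 1,077,900
  Less exemption CHF 69,000 → base CHF 1,008,900
  CHF 1,008,900 × 12% = CHF 121,068

CHF 140,640 > CHF 121,068, so the standard income tax governs.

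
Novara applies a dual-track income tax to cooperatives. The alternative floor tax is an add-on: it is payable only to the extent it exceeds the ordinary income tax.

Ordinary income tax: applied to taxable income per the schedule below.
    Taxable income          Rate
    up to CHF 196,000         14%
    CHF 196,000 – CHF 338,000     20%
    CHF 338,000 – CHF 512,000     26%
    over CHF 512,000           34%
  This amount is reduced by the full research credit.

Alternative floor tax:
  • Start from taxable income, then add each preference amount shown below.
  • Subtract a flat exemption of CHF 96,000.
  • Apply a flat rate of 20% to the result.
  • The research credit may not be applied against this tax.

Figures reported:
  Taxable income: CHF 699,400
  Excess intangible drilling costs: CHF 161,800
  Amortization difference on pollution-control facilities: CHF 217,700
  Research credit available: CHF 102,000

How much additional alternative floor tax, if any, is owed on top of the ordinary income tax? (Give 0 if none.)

CHF 133,784

Ordinary income tax:
  CHF 196,000 × 14% = CHF 27,440
  CHF 142,000 × 20% = CHF 28,400
  CHF 174,000 × 26% = CHF 45,240
  CHF 187,400 × 34% = CHF 63,716
  → CHF 164,796
  Less research credit CHF 102,000 → CHF 62,796

Alternative floor tax:
  Adjusted income: CHF 699,400 + CHF 161,800 + CHF 217,700 = CHF 1,078,900
  Less exemption CHF 96,000 → base CHF 982,900
  CHF 982,900 × 20% = CHF 196,580

Excess of alternative floor tax over ordinary income tax: CHF 196,580 − CHF 62,796 = CHF 133,784.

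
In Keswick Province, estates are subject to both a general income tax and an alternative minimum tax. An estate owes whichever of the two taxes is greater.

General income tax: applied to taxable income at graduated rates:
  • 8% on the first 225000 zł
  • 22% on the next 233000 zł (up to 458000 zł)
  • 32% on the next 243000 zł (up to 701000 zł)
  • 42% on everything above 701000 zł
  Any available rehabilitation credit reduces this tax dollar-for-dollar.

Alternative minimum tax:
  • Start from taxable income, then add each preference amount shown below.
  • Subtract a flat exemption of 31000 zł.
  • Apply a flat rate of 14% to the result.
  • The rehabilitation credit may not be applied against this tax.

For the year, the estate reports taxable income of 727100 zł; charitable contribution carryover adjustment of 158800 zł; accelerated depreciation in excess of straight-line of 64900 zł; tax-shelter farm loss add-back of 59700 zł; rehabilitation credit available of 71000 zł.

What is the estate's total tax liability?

137130 zł

Alternative minimum tax:
  Adjusted income: 727100 zł + 158800 zł + 64900 zł + 59700 zł = 1010500 zł
  Less exemption 31000 zł → base 979500 zł
  979500 zł × 14% = 137130 zł

General income tax:
  225000 zł × 8% = 18000 zł
  233000 zł × 22% = 51260 zł
  243000 zł × 32% = 77760 zł
  26100 zł × 42% = 10962 zł
  → 157982 zł
  Less rehabilitation credit 71000 zł → 86982 zł

137130 zł > 86982 zł, so the alternative minimum tax is the binding amount.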